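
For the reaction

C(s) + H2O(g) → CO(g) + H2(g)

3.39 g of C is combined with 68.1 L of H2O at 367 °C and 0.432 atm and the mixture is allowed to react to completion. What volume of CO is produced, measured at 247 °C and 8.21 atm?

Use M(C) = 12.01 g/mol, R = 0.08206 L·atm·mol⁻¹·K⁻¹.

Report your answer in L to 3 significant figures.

1.47 L

n(C) = 3.39 / 12.01 = 0.2823 mol
n(H2O) = PV/RT = (0.432 × 68.1) / (0.08206 × 640.15) = 0.5600 mol
For 0.2823 mol C, stoichiometry requires (1/1) × 0.2823 = 0.2823 mol H2O; 0.5600 mol is available, so C is limiting.
n(CO) = (1/1) × 0.2823 = 0.2823 mol
V(CO) = nRT/P = 0.2823 × 0.08206 × 520.15 / 8.21 = 1.468 L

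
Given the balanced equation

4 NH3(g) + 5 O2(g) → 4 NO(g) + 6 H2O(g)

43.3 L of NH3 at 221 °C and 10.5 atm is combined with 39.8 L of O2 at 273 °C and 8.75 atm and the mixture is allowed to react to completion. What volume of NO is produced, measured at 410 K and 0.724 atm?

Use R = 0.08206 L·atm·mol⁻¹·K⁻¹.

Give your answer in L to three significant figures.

289 L

n(NH3) = PV/RT = (10.5 × 43.3) / (0.08206 × 494.15) = 11.21 mol
n(O2) = PV/RT = (8.75 × 39.8) / (0.08206 × 546.15) = 7.770 mol
For 11.21 mol NH3, stoichiometry requires (5/4) × 11.21 = 14.01 mol O2; 7.770 mol is available, so O2 is limiting.
n(NO) = (4/5) × 7.770 = 6.216 mol
V(NO) = nRT/P = 6.216 × 0.08206 × 410 / 0.724 = 288.9 L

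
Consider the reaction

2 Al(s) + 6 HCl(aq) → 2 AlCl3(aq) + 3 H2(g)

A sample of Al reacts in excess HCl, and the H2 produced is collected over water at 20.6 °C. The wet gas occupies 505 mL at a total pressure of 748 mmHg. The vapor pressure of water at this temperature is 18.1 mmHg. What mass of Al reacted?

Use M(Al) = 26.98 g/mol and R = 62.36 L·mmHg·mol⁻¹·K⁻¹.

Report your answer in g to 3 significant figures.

P(H2) = 748 − 18.1 = 729.9 mmHg
n(H2) = PV/RT = (729.9 × 0.5050) / (62.36 × 293.75) = 0.02012 mol
n(Al) = (2/3) × 0.02012 = 0.01341 mol
m(Al) = 0.01341 × 26.98 = 0.3618 g

0.362 g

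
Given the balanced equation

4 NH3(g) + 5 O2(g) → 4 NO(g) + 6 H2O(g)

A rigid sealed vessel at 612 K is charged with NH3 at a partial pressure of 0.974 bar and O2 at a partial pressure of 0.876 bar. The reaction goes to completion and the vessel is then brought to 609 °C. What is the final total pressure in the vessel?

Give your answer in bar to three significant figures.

At constant V, partial pressures at 612 K are proportional to moles, so apply stoichiometry directly to pressures.
P(O2) required for 0.974 bar of NH3 = (5/4) × 0.974 = 1.218 bar; available 0.876 bar, so O2 is limiting.
P(NH3) remaining = 0.974 − (4/5) × 0.876 = 0.2732 bar
P(gaseous products) = (4+6)/5 × 0.876 = 1.752 bar
P_total at 612 K = 0.2732 + 1.752 = 2.025 bar
Scaling to 609 °C: P = 2.025 × 882.15/612 = 2.919 bar

2.92 bar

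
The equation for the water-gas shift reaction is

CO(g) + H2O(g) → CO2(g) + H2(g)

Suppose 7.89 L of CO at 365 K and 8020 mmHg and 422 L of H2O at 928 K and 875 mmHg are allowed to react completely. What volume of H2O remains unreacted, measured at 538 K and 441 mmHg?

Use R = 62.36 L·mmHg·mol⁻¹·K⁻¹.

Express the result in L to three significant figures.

274 L

n(CO) = PV/RT = (8020 × 7.89) / (62.36 × 365) = 2.780 mol
n(H2O) = PV/RT = (875 × 422) / (62.36 × 928) = 6.381 mol
For 2.780 mol CO, stoichiometry requires (1/1) × 2.780 = 2.780 mol H2O; 6.381 mol is available, so CO is limiting.
n(H2O) consumed = (1/1) × 2.780 = 2.780 mol; remaining = 6.381 − 2.780 = 3.601 mol
V(H2O) = nRT/P = 3.601 × 62.36 × 538 / 441 = 274.0 L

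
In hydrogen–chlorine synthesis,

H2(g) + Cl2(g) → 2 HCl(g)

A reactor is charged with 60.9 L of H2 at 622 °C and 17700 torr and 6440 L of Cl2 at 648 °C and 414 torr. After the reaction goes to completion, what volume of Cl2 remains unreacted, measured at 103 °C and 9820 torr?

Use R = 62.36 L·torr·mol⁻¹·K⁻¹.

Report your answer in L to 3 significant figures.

n(H2) = PV/RT = (17700 × 60.9) / (62.36 × 895.15) = 19.31 mol
n(Cl2) = PV/RT = (414 × 6440) / (62.36 × 921.15) = 46.41 mol
For 19.31 mol H2, stoichiometry requires (1/1) × 19.31 = 19.31 mol Cl2; 46.41 mol is available, so H2 is limiting.
n(Cl2) consumed = (1/1) × 19.31 = 19.31 mol; remaining = 46.41 − 19.31 = 27.10 mol
V(Cl2) = nRT/P = 27.10 × 62.36 × 376.15 / 9820 = 64.73 L

64.7 L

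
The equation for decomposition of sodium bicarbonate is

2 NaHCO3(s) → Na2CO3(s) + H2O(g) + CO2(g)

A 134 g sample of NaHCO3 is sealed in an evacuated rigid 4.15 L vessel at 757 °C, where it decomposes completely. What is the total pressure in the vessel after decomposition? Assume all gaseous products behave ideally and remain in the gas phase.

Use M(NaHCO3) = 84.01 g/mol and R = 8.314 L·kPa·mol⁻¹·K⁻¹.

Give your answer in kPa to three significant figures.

3290 kPa

n(NaHCO3) = 134 / 84.01 = 1.595 mol
n(gas produced) = (2/2) × 1.595 = 1.595 mol
P = nRT/V = 1.595 × 8.314 × 1030.15 / 4.15 = 3292 kPa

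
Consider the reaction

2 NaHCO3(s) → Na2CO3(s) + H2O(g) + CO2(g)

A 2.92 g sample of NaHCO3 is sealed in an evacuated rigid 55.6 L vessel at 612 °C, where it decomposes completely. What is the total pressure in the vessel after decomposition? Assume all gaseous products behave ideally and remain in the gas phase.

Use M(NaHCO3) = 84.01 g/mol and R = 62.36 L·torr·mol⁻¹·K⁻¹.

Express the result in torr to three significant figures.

n(NaHCO3) = 2.92 / 84.01 = 0.03476 mol
n(gas produced) = (2/2) × 0.03476 = 0.03476 mol
P = nRT/V = 0.03476 × 62.36 × 885.15 / 55.6 = 34.51 torr

34.5 torr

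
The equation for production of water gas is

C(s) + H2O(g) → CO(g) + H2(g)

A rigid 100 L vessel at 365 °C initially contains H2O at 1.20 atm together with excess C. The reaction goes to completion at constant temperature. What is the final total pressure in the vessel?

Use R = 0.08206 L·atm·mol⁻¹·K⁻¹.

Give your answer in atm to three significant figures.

2.40 atm

Since T and V are fixed, P_final/P_initial = n_final/n_initial = 2/1.
P_final = (2/1) × 1.20 = 2.400 atm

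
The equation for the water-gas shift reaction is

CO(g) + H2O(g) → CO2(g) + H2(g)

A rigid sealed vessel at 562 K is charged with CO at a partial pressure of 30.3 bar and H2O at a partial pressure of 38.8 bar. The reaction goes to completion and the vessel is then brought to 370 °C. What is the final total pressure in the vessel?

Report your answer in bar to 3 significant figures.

Because the vessel is rigid and T is held at 562 K, work the stoichiometry in partial pressures (P_i = n_iRT/V).
P(H2O) required for 30.3 bar of CO = (1/1) × 30.3 = 30.30 bar; available 38.8 bar, so CO is limiting.
P(H2O) remaining = 38.8 − (1/1) × 30.3 = 8.500 bar
P(gaseous products) = (1+1)/1 × 30.3 = 60.60 bar
P_total at 562 K = 8.500 + 60.60 = 69.10 bar
Scaling to 370 °C: P = 69.10 × 643.15/562 = 79.08 bar

79.1 bar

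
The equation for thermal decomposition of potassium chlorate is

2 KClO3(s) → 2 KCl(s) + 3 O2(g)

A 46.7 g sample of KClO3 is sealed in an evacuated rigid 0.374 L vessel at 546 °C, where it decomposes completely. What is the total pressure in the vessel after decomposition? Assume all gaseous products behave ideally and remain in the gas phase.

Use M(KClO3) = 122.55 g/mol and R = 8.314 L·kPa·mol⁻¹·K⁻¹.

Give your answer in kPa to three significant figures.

10400 kPa

n(KClO3) = 46.7 / 122.55 = 0.3811 mol
n(gas produced) = (3/2) × 0.3811 = 0.5716 mol
P = nRT/V = 0.5716 × 8.314 × 819.15 / 0.374 = 10410 kPa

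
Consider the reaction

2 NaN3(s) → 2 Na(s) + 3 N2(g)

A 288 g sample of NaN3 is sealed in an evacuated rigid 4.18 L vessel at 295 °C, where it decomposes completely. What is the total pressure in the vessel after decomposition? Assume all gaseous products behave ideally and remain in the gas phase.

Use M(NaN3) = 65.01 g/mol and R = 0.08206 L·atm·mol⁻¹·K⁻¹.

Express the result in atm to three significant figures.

n(NaN3) = 288 / 65.01 = 4.430 mol
n(gas produced) = (3/2) × 4.430 = 6.645 mol
P = nRT/V = 6.645 × 0.08206 × 568.15 / 4.18 = 74.12 atm

74.1 atm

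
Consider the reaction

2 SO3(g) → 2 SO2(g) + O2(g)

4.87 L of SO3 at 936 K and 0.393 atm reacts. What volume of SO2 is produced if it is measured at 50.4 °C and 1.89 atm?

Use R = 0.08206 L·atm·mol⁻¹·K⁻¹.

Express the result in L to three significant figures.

n(SO3) = PV/RT = (0.393 × 4.87) / (0.08206 × 936) = 0.02492 mol
n(SO2) = (2/2) × 0.02492 = 0.02492 mol
V = nRT/P = 0.02492 × 0.08206 × 323.55 / 1.89 = 0.3501 L

0.350 L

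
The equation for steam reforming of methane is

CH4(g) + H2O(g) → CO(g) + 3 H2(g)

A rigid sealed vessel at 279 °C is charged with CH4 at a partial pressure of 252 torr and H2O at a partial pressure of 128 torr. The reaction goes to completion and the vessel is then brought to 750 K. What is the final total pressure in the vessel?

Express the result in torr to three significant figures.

864 torr

With V and T fixed, P_i ∝ n_i, so the mole ratios apply directly to partial pressures at 279 °C.
P(H2O) required for 252 torr of CH4 = (1/1) × 252 = 252.0 torr; available 128 torr, so H2O is limiting.
P(CH4) remaining = 252 − (1/1) × 128 = 124.0 torr
P(gaseous products) = (1+3)/1 × 128 = 512.0 torr
P_total at 279 °C = 124.0 + 512.0 = 636.0 torr
Scaling to 750 K: P = 636.0 × 750/552.15 = 863.9 torr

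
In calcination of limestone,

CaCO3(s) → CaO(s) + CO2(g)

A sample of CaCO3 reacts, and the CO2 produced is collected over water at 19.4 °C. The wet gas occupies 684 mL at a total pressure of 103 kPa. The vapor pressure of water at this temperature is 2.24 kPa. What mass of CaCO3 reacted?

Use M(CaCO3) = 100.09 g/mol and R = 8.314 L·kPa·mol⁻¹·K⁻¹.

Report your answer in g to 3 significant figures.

P(CO2) = 103 − 2.24 = 100.8 kPa
n(CO2) = PV/RT = (100.8 × 0.6840) / (8.314 × 292.55) = 0.02835 mol
n(CaCO3) = (1/1) × 0.02835 = 0.02835 mol
m(CaCO3) = 0.02835 × 100.09 = 2.838 g

2.84 g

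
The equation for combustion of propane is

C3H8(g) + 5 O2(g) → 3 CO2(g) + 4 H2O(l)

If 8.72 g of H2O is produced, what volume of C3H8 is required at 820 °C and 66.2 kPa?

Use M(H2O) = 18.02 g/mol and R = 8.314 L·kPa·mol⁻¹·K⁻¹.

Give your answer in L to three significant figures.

16.6 L

n(H2O) = 8.720 / 18.02 = 0.4839 mol
n(C3H8) = (1/4) × 0.4839 = 0.1210 mol
V = nRT/P = 0.1210 × 8.314 × 1093.15 / 66.2 = 16.61 L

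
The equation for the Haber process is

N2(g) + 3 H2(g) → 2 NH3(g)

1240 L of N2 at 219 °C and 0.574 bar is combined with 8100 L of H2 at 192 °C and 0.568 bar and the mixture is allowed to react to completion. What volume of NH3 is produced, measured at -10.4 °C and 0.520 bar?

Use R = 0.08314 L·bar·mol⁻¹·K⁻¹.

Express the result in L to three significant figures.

1460 L

n(N2) = PV/RT = (0.574 × 1240) / (0.08314 × 492.15) = 17.40 mol
n(H2) = PV/RT = (0.568 × 8100) / (0.08314 × 465.15) = 119.0 mol
For 17.40 mol N2, stoichiometry requires (3/1) × 17.40 = 52.20 mol H2; 119.0 mol is available, so N2 is limiting.
n(NH3) = (2/1) × 17.40 = 34.80 mol
V(NH3) = nRT/P = 34.80 × 0.08314 × 262.75 / 0.520 = 1462 L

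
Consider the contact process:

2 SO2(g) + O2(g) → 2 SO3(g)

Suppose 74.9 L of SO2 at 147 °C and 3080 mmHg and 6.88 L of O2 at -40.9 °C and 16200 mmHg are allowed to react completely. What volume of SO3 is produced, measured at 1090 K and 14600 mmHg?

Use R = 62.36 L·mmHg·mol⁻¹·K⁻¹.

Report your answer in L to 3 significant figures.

n(SO2) = PV/RT = (3080 × 74.9) / (62.36 × 420.15) = 8.805 mol
n(O2) = PV/RT = (16200 × 6.88) / (62.36 × 232.25) = 7.696 mol
For 8.805 mol SO2, stoichiometry requires (1/2) × 8.805 = 4.402 mol O2; 7.696 mol is available, so SO2 is limiting.
n(SO3) = (2/2) × 8.805 = 8.805 mol
V(SO3) = nRT/P = 8.805 × 62.36 × 1090 / 14600 = 40.99 L

41.0 L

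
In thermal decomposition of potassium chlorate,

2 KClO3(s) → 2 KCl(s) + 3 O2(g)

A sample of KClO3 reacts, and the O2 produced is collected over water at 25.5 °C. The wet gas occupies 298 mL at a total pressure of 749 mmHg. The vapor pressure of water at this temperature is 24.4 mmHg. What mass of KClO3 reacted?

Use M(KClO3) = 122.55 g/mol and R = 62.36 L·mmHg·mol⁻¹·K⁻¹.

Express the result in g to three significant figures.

P(O2) = 749 − 24.4 = 724.6 mmHg
n(O2) = PV/RT = (724.6 × 0.2980) / (62.36 × 298.65) = 0.01159 mol
n(KClO3) = (2/3) × 0.01159 = 0.007727 mol
m(KClO3) = 0.007727 × 122.55 = 0.9469 g

0.947 g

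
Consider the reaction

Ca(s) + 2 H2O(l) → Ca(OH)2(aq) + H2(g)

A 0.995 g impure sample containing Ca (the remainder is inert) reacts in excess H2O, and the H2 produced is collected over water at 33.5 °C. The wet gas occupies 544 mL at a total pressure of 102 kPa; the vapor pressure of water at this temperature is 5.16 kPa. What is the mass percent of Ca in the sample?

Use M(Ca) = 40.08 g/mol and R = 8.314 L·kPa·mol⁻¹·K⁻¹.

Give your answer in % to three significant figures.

P(H2) = 102 − 5.16 = 96.84 kPa
n(H2) = PV/RT = (96.84 × 0.5440) / (8.314 × 306.65) = 0.02066 mol
n(Ca) = (1/1) × 0.02066 = 0.02066 mol
m(Ca) = 0.02066 × 40.08 = 0.8281 g
%Ca = 0.8281 / 0.995 × 100 = 83.23%

83.2 %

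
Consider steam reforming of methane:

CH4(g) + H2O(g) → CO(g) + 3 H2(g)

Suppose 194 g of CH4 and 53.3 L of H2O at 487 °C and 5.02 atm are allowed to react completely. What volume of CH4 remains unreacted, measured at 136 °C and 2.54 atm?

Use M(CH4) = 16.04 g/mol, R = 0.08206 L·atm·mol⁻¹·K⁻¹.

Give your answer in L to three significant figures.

n(CH4) = 194 / 16.04 = 12.09 mol
n(H2O) = PV/RT = (5.02 × 53.3) / (0.08206 × 760.15) = 4.289 mol
For 12.09 mol CH4, stoichiometry requires (1/1) × 12.09 = 12.09 mol H2O; 4.289 mol is available, so H2O is limiting.
n(CH4) consumed = (1/1) × 4.289 = 4.289 mol; remaining = 12.09 − 4.289 = 7.801 mol
V(CH4) = nRT/P = 7.801 × 0.08206 × 409.15 / 2.54 = 103.1 L

103 L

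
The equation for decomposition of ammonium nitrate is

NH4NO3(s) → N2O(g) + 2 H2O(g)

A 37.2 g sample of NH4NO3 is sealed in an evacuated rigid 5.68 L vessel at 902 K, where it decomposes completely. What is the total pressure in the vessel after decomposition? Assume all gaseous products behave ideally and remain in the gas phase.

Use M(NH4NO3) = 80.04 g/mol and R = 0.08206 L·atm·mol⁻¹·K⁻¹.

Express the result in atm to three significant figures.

n(NH4NO3) = 37.2 / 80.04 = 0.4648 mol
n(gas produced) = (3/1) × 0.4648 = 1.394 mol
P = nRT/V = 1.394 × 0.08206 × 902 / 5.68 = 18.17 atm

18.2 atm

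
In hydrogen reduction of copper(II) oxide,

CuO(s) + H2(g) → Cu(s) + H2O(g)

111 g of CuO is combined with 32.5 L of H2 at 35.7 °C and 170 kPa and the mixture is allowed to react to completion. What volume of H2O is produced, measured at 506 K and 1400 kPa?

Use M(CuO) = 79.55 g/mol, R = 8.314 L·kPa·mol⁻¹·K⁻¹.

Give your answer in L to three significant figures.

4.19 L

n(CuO) = 111 / 79.55 = 1.395 mol
n(H2) = PV/RT = (170 × 32.5) / (8.314 × 308.85) = 2.152 mol
For 1.395 mol CuO, stoichiometry requires (1/1) × 1.395 = 1.395 mol H2; 2.152 mol is available, so CuO is limiting.
n(H2O) = (1/1) × 1.395 = 1.395 mol
V(H2O) = nRT/P = 1.395 × 8.314 × 506 / 1400 = 4.192 L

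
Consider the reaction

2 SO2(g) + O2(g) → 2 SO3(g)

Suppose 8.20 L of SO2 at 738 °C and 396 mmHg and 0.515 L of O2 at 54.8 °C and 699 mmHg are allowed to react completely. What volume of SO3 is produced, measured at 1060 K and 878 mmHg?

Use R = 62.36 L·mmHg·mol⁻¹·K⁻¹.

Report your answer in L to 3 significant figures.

n(SO2) = PV/RT = (396 × 8.20) / (62.36 × 1011.15) = 0.05150 mol
n(O2) = PV/RT = (699 × 0.515) / (62.36 × 327.95) = 0.01760 mol
For 0.05150 mol SO2, stoichiometry requires (1/2) × 0.05150 = 0.02575 mol O2; 0.01760 mol is available, so O2 is limiting.
n(SO3) = (2/1) × 0.01760 = 0.03520 mol
V(SO3) = nRT/P = 0.03520 × 62.36 × 1060 / 878 = 2.650 L

2.65 L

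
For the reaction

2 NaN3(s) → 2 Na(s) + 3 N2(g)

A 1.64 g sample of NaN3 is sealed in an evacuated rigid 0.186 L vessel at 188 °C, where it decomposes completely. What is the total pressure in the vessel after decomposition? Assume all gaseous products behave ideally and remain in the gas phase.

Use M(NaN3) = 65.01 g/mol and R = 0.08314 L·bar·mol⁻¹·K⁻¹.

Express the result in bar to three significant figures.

7.80 bar

n(NaN3) = 1.64 / 65.01 = 0.02523 mol
n(gas produced) = (3/2) × 0.02523 = 0.03784 mol
P = nRT/V = 0.03784 × 0.08314 × 461.15 / 0.186 = 7.800 bar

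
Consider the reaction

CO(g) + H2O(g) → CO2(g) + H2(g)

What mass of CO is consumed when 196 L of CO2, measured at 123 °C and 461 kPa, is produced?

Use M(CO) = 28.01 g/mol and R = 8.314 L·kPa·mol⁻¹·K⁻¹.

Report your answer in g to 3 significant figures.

n(CO2) = PV/RT = (461 × 196) / (8.314 × 396.15) = 27.43 mol
n(CO) = (1/1) × 27.43 = 27.43 mol
m(CO) = 27.43 × 28.01 = 768.3 g

768 g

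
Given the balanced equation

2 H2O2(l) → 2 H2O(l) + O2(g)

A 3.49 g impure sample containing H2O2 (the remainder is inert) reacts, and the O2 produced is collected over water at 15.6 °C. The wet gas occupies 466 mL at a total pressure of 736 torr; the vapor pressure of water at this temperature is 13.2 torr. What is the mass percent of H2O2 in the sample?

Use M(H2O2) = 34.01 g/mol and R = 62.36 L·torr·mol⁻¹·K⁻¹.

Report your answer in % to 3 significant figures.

36.5 %

P(O2) = 736 − 13.2 = 722.8 torr
n(O2) = PV/RT = (722.8 × 0.4660) / (62.36 × 288.75) = 0.01871 mol
n(H2O2) = (2/1) × 0.01871 = 0.03742 mol
m(H2O2) = 0.03742 × 34.01 = 1.273 g
%H2O2 = 1.273 / 3.49 × 100 = 36.48%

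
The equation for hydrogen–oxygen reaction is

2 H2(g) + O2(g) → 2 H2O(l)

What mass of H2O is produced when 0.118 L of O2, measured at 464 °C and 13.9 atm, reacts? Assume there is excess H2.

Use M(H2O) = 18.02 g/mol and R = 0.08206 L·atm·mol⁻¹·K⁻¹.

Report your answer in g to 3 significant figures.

n(O2) = PV/RT = (13.9 × 0.118) / (0.08206 × 737.15) = 0.02711 mol
n(H2O) = (2/1) × 0.02711 = 0.05422 mol
m(H2O) = 0.05422 × 18.02 = 0.9770 g

0.977 g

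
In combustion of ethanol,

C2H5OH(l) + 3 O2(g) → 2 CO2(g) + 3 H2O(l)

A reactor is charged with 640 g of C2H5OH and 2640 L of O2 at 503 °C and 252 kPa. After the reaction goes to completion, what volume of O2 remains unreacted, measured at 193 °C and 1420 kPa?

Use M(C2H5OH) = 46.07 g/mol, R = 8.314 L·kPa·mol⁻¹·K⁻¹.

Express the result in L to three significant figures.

n(C2H5OH) = 640 / 46.07 = 13.89 mol
n(O2) = PV/RT = (252 × 2640) / (8.314 × 776.15) = 103.1 mol
For 13.89 mol C2H5OH, stoichiometry requires (3/1) × 13.89 = 41.67 mol O2; 103.1 mol is available, so C2H5OH is limiting.
n(O2) consumed = (3/1) × 13.89 = 41.67 mol; remaining = 103.1 − 41.67 = 61.43 mol
V(O2) = nRT/P = 61.43 × 8.314 × 466.15 / 1420 = 167.7 L

168 L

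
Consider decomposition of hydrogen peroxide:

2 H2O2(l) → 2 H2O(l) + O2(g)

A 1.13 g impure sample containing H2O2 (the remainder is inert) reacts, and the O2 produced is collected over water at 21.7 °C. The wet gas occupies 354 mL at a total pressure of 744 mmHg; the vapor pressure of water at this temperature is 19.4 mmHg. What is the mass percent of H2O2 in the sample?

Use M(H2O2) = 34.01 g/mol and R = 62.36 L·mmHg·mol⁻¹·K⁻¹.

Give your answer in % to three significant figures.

P(O2) = 744 − 19.4 = 724.6 mmHg
n(O2) = PV/RT = (724.6 × 0.3540) / (62.36 × 294.85) = 0.01395 mol
n(H2O2) = (2/1) × 0.01395 = 0.02790 mol
m(H2O2) = 0.02790 × 34.01 = 0.9489 g
%H2O2 = 0.9489 / 1.13 × 100 = 83.97%

84.0 %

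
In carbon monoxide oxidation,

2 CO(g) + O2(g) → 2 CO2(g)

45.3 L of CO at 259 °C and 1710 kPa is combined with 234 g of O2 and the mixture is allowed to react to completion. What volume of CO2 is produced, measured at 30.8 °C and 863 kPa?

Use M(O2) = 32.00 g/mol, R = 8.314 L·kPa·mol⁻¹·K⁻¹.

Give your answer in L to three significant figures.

n(CO) = PV/RT = (1710 × 45.3) / (8.314 × 532.15) = 17.51 mol
n(O2) = 234 / 32.00 = 7.312 mol
For 17.51 mol CO, stoichiometry requires (1/2) × 17.51 = 8.755 mol O2; 7.312 mol is available, so O2 is limiting.
n(CO2) = (2/1) × 7.312 = 14.62 mol
V(CO2) = nRT/P = 14.62 × 8.314 × 303.95 / 863 = 42.81 L

42.8 L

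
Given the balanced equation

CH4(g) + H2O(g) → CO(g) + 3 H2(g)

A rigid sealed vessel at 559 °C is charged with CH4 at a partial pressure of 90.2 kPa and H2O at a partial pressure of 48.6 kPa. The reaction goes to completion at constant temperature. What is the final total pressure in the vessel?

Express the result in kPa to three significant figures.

236 kPa

Because the vessel is rigid and T is held at 559 °C, work the stoichiometry in partial pressures (P_i = n_iRT/V).
P(H2O) required for 90.2 kPa of CH4 = (1/1) × 90.2 = 90.20 kPa; available 48.6 kPa, so H2O is limiting.
P(CH4) remaining = 90.2 − (1/1) × 48.6 = 41.60 kPa
P(gaseous products) = (1+3)/1 × 48.6 = 194.4 kPa
P_total at 559 °C = 41.60 + 194.4 = 236.0 kPa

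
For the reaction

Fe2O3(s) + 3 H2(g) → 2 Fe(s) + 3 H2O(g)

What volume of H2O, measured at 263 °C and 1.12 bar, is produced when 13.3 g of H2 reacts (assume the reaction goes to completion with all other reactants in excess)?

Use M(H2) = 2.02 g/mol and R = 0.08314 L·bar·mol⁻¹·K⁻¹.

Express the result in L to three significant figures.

n(H2) = 13.30 / 2.02 = 6.584 mol
n(H2O) = (3/3) × 6.584 = 6.584 mol
V = nRT/P = 6.584 × 0.08314 × 536.15 / 1.12 = 262.0 L

262 L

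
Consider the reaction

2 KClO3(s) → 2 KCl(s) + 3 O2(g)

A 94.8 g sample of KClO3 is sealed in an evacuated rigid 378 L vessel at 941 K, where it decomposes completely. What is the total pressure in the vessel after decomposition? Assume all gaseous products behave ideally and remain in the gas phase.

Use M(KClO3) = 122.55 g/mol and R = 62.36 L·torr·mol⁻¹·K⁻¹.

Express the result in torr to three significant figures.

n(KClO3) = 94.8 / 122.55 = 0.7736 mol
n(gas produced) = (3/2) × 0.7736 = 1.160 mol
P = nRT/V = 1.160 × 62.36 × 941 / 378 = 180.1 torr

180 torr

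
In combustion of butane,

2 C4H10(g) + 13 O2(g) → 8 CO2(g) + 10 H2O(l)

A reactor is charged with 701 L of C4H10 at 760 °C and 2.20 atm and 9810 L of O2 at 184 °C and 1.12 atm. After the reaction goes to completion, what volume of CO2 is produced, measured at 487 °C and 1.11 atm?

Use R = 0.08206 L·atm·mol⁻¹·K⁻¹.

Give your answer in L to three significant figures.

n(C4H10) = PV/RT = (2.20 × 701) / (0.08206 × 1033.15) = 18.19 mol
n(O2) = PV/RT = (1.12 × 9810) / (0.08206 × 457.15) = 292.9 mol
For 18.19 mol C4H10, stoichiometry requires (13/2) × 18.19 = 118.2 mol O2; 292.9 mol is available, so C4H10 is limiting.
n(CO2) = (8/2) × 18.19 = 72.76 mol
V(CO2) = nRT/P = 72.76 × 0.08206 × 760.15 / 1.11 = 4089 L

4090 L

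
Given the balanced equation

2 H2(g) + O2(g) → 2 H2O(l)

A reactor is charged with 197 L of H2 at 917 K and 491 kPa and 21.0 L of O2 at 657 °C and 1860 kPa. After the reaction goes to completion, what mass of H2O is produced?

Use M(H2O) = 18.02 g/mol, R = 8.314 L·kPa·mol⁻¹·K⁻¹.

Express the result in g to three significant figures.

182 g

n(H2) = PV/RT = (491 × 197) / (8.314 × 917) = 12.69 mol
n(O2) = PV/RT = (1860 × 21.0) / (8.314 × 930.15) = 5.051 mol
For 12.69 mol H2, stoichiometry requires (1/2) × 12.69 = 6.345 mol O2; 5.051 mol is available, so O2 is limiting.
n(H2O) = (2/1) × 5.051 = 10.10 mol
m(H2O) = 10.10 × 18.02 = 182.0 g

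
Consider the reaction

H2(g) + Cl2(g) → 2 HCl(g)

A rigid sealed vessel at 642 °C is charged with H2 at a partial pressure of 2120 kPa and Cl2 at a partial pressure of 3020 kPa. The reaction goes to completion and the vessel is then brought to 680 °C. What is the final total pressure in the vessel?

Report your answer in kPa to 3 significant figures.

At constant V, partial pressures at 642 °C are proportional to moles, so apply stoichiometry directly to pressures.
P(Cl2) required for 2120 kPa of H2 = (1/1) × 2120 = 2120 kPa; available 3020 kPa, so H2 is limiting.
P(Cl2) remaining = 3020 − (1/1) × 2120 = 900.0 kPa
P(gaseous products) = (2)/1 × 2120 = 4240 kPa
P_total at 642 °C = 900.0 + 4240 = 5140 kPa
Scaling to 680 °C: P = 5140 × 953.15/915.15 = 5353 kPa

5350 kPa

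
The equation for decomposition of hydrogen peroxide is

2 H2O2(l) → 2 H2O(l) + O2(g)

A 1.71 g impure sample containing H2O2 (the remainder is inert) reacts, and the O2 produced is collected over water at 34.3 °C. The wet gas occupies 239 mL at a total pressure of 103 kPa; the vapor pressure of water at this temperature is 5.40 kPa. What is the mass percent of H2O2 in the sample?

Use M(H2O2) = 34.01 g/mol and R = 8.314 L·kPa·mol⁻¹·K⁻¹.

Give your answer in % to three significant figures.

P(O2) = 103 − 5.40 = 97.60 kPa
n(O2) = PV/RT = (97.60 × 0.2390) / (8.314 × 307.45) = 0.009126 mol
n(H2O2) = (2/1) × 0.009126 = 0.01825 mol
m(H2O2) = 0.01825 × 34.01 = 0.6207 g
%H2O2 = 0.6207 / 1.71 × 100 = 36.30%

36.3 %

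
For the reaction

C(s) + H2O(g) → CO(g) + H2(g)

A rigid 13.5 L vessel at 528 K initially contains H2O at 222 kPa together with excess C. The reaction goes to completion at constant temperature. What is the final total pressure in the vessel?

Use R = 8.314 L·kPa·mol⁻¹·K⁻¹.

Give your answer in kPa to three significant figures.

444 kPa

At constant T and V, P ∝ n(gas): 1 mol gas → 2 mol gas.
P_final = (2/1) × 222 = 444.0 kPa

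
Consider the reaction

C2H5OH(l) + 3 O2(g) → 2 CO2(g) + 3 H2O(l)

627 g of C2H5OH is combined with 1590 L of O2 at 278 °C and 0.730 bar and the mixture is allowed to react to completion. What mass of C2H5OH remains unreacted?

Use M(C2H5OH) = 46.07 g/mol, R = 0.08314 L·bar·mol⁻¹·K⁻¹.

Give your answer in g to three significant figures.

238 g

n(C2H5OH) = 627 / 46.07 = 13.61 mol
n(O2) = PV/RT = (0.730 × 1590) / (0.08314 × 551.15) = 25.33 mol
For 13.61 mol C2H5OH, stoichiometry requires (3/1) × 13.61 = 40.83 mol O2; 25.33 mol is available, so O2 is limiting.
n(C2H5OH) consumed = (1/3) × 25.33 = 8.443 mol; remaining = 13.61 − 8.443 = 5.167 mol
m(C2H5OH) = 5.167 × 46.07 = 238.0 g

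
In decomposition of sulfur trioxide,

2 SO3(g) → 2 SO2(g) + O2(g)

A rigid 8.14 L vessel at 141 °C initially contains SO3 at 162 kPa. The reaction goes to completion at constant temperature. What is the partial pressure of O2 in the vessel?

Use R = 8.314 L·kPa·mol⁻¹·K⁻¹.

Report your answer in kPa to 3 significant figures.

81.0 kPa

n(SO3)₀ = PV/RT = (162 × 8.14) / (8.314 × 414.15) = 0.3830 mol
n(O2) = (1/2) × 0.3830 = 0.1915 mol
P(O2) = nRT/V = 0.1915 × 8.314 × 414.15 / 8.14 = 81.01 kPa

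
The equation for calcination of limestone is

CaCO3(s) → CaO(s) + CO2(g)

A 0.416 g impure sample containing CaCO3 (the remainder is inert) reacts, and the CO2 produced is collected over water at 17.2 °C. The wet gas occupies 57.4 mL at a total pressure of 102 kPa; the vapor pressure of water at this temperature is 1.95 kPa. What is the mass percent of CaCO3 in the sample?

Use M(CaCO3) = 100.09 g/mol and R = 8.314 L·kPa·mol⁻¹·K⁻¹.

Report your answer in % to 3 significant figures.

P(CO2) = 102 − 1.95 = 100.0 kPa
n(CO2) = PV/RT = (100.0 × 0.05740) / (8.314 × 290.35) = 0.002378 mol
n(CaCO3) = (1/1) × 0.002378 = 0.002378 mol
m(CaCO3) = 0.002378 × 100.09 = 0.2380 g
%CaCO3 = 0.2380 / 0.416 × 100 = 57.21%

57.2 %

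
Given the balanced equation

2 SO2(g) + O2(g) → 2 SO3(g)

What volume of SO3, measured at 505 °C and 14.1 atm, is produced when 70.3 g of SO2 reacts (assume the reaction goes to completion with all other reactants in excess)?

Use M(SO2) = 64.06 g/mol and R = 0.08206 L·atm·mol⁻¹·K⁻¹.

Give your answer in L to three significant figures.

n(SO2) = 70.30 / 64.06 = 1.097 mol
n(SO3) = (2/2) × 1.097 = 1.097 mol
V = nRT/P = 1.097 × 0.08206 × 778.15 / 14.1 = 4.968 L

4.97 L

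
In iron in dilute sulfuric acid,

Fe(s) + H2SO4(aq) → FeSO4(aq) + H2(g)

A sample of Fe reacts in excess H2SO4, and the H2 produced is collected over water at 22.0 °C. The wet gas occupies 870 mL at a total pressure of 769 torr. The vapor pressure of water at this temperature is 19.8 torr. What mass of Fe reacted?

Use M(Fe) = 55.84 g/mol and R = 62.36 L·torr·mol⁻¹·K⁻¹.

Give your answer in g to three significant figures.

P(H2) = 769 − 19.8 = 749.2 torr
n(H2) = PV/RT = (749.2 × 0.8700) / (62.36 × 295.15) = 0.03541 mol
n(Fe) = (1/1) × 0.03541 = 0.03541 mol
m(Fe) = 0.03541 × 55.84 = 1.977 g

1.98 g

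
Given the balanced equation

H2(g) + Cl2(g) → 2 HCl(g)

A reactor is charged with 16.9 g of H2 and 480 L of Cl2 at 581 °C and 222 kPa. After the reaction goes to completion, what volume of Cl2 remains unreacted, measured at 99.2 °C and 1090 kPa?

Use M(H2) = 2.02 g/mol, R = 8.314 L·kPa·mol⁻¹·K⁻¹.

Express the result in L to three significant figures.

18.9 L

n(H2) = 16.9 / 2.02 = 8.366 mol
n(Cl2) = PV/RT = (222 × 480) / (8.314 × 854.15) = 15.01 mol
For 8.366 mol H2, stoichiometry requires (1/1) × 8.366 = 8.366 mol Cl2; 15.01 mol is available, so H2 is limiting.
n(Cl2) consumed = (1/1) × 8.366 = 8.366 mol; remaining = 15.01 − 8.366 = 6.644 mol
V(Cl2) = nRT/P = 6.644 × 8.314 × 372.35 / 1090 = 18.87 L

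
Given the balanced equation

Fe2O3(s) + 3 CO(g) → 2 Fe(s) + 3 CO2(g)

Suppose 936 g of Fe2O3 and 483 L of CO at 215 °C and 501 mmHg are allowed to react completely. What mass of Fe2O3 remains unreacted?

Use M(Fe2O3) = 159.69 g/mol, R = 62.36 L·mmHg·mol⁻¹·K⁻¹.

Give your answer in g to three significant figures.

513 g

n(Fe2O3) = 936 / 159.69 = 5.861 mol
n(CO) = PV/RT = (501 × 483) / (62.36 × 488.15) = 7.949 mol
For 5.861 mol Fe2O3, stoichiometry requires (3/1) × 5.861 = 17.58 mol CO; 7.949 mol is available, so CO is limiting.
n(Fe2O3) consumed = (1/3) × 7.949 = 2.650 mol; remaining = 5.861 − 2.650 = 3.211 mol
m(Fe2O3) = 3.211 × 159.69 = 512.8 g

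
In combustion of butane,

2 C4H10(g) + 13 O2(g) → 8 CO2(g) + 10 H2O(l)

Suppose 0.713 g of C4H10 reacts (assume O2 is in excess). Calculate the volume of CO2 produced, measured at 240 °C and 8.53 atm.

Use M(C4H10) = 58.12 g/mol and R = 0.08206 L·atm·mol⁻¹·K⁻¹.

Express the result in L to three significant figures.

n(C4H10) = 0.7130 / 58.12 = 0.01227 mol
n(CO2) = (8/2) × 0.01227 = 0.04908 mol
V = nRT/P = 0.04908 × 0.08206 × 513.15 / 8.53 = 0.2423 L

0.242 L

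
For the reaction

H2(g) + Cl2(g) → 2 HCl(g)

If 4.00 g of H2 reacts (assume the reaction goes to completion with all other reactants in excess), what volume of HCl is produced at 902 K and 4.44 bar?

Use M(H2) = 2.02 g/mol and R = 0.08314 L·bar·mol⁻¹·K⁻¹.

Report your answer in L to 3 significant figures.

66.9 L

n(H2) = 4.000 / 2.02 = 1.980 mol
n(HCl) = (2/1) × 1.980 = 3.960 mol
V = nRT/P = 3.960 × 0.08314 × 902 / 4.44 = 66.89 L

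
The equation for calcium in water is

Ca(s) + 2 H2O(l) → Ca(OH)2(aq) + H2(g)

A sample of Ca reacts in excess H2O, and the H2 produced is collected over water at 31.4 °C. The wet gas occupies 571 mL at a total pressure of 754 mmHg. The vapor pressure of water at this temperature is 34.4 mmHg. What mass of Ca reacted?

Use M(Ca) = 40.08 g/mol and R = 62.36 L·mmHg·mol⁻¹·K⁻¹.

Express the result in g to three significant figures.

0.867 g

P(H2) = 754 − 34.4 = 719.6 mmHg
n(H2) = PV/RT = (719.6 × 0.5710) / (62.36 × 304.55) = 0.02164 mol
n(Ca) = (1/1) × 0.02164 = 0.02164 mol
m(Ca) = 0.02164 × 40.08 = 0.8673 g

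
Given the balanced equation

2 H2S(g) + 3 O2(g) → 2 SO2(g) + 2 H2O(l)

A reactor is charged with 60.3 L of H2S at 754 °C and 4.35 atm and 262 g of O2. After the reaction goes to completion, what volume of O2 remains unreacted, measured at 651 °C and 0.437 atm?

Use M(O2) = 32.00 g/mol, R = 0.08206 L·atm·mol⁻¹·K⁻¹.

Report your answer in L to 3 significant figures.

n(H2S) = PV/RT = (4.35 × 60.3) / (0.08206 × 1027.15) = 3.112 mol
n(O2) = 262 / 32.00 = 8.188 mol
For 3.112 mol H2S, stoichiometry requires (3/2) × 3.112 = 4.668 mol O2; 8.188 mol is available, so H2S is limiting.
n(O2) consumed = (3/2) × 3.112 = 4.668 mol; remaining = 8.188 − 4.668 = 3.520 mol
V(O2) = nRT/P = 3.520 × 0.08206 × 924.15 / 0.437 = 610.9 L

611 L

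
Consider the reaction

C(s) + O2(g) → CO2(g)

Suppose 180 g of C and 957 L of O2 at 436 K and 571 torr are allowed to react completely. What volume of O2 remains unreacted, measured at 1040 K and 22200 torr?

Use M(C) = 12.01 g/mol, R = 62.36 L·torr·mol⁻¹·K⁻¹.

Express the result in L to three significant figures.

n(C) = 180 / 12.01 = 14.99 mol
n(O2) = PV/RT = (571 × 957) / (62.36 × 436) = 20.10 mol
For 14.99 mol C, stoichiometry requires (1/1) × 14.99 = 14.99 mol O2; 20.10 mol is available, so C is limiting.
n(O2) consumed = (1/1) × 14.99 = 14.99 mol; remaining = 20.10 − 14.99 = 5.110 mol
V(O2) = nRT/P = 5.110 × 62.36 × 1040 / 22200 = 14.93 L

14.9 L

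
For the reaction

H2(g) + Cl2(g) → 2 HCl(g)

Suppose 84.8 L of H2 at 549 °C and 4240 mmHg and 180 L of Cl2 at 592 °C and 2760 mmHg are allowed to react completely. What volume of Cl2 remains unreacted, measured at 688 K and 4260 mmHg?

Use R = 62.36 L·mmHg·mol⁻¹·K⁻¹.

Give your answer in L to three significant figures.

22.1 L

n(H2) = PV/RT = (4240 × 84.8) / (62.36 × 822.15) = 7.013 mol
n(Cl2) = PV/RT = (2760 × 180) / (62.36 × 865.15) = 9.208 mol
For 7.013 mol H2, stoichiometry requires (1/1) × 7.013 = 7.013 mol Cl2; 9.208 mol is available, so H2 is limiting.
n(Cl2) consumed = (1/1) × 7.013 = 7.013 mol; remaining = 9.208 − 7.013 = 2.195 mol
V(Cl2) = nRT/P = 2.195 × 62.36 × 688 / 4260 = 22.11 L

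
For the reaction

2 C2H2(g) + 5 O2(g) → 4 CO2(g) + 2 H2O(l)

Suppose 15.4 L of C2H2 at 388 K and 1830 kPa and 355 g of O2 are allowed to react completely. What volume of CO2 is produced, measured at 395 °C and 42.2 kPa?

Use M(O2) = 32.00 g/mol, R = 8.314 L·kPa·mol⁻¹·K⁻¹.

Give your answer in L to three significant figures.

1170 L

n(C2H2) = PV/RT = (1830 × 15.4) / (8.314 × 388) = 8.736 mol
n(O2) = 355 / 32.00 = 11.09 mol
For 8.736 mol C2H2, stoichiometry requires (5/2) × 8.736 = 21.84 mol O2; 11.09 mol is available, so O2 is limiting.
n(CO2) = (4/5) × 11.09 = 8.872 mol
V(CO2) = nRT/P = 8.872 × 8.314 × 668.15 / 42.2 = 1168 L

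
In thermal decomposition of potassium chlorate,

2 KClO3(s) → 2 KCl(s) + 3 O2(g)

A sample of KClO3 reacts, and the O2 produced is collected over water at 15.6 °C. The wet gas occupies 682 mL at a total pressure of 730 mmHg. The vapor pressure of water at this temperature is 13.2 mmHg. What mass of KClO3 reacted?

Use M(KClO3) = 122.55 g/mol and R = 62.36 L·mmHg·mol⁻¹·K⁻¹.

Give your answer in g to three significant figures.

2.22 g

P(O2) = 730 − 13.2 = 716.8 mmHg
n(O2) = PV/RT = (716.8 × 0.6820) / (62.36 × 288.75) = 0.02715 mol
n(KClO3) = (2/3) × 0.02715 = 0.01810 mol
m(KClO3) = 0.01810 × 122.55 = 2.218 g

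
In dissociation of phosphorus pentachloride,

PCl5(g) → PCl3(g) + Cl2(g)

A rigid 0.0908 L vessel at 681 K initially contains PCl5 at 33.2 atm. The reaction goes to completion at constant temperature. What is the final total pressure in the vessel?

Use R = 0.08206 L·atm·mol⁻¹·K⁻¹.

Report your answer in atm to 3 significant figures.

Rigid vessel, constant T ⇒ P scales with total gas moles (1 → 2).
P_final = (2/1) × 33.2 = 66.40 atm

66.4 atm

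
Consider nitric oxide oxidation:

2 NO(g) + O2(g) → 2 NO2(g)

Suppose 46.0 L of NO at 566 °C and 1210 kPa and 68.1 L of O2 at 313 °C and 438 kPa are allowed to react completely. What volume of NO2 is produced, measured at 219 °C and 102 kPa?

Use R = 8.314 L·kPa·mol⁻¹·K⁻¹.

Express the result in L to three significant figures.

320 L

n(NO) = PV/RT = (1210 × 46.0) / (8.314 × 839.15) = 7.978 mol
n(O2) = PV/RT = (438 × 68.1) / (8.314 × 586.15) = 6.121 mol
For 7.978 mol NO, stoichiometry requires (1/2) × 7.978 = 3.989 mol O2; 6.121 mol is available, so NO is limiting.
n(NO2) = (2/2) × 7.978 = 7.978 mol
V(NO2) = nRT/P = 7.978 × 8.314 × 492.15 / 102 = 320.0 L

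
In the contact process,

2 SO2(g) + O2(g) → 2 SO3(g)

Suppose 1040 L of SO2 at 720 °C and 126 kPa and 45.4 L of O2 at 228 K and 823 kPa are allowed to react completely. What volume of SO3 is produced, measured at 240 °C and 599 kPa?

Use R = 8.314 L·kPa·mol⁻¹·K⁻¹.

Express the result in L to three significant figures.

113 L

n(SO2) = PV/RT = (126 × 1040) / (8.314 × 993.15) = 15.87 mol
n(O2) = PV/RT = (823 × 45.4) / (8.314 × 228) = 19.71 mol
For 15.87 mol SO2, stoichiometry requires (1/2) × 15.87 = 7.935 mol O2; 19.71 mol is available, so SO2 is limiting.
n(SO3) = (2/2) × 15.87 = 15.87 mol
V(SO3) = nRT/P = 15.87 × 8.314 × 513.15 / 599 = 113.0 L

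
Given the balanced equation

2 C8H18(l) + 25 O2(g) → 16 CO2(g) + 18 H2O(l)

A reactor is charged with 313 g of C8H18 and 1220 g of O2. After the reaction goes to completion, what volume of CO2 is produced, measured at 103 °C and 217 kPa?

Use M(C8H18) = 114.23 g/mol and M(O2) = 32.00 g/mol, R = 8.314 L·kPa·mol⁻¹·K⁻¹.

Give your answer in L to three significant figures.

n(C8H18) = 313 / 114.23 = 2.740 mol
n(O2) = 1220 / 32.00 = 38.12 mol
For 2.740 mol C8H18, stoichiometry requires (25/2) × 2.740 = 34.25 mol O2; 38.12 mol is available, so C8H18 is limiting.
n(CO2) = (16/2) × 2.740 = 21.92 mol
V(CO2) = nRT/P = 21.92 × 8.314 × 376.15 / 217 = 315.9 L

316 L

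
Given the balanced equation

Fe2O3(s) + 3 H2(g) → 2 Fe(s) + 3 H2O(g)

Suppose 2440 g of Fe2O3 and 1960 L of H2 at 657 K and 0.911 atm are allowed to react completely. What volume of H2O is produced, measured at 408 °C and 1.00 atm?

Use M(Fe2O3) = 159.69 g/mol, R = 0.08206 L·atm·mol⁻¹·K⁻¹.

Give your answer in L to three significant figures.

n(Fe2O3) = 2440 / 159.69 = 15.28 mol
n(H2) = PV/RT = (0.911 × 1960) / (0.08206 × 657) = 33.12 mol
For 15.28 mol Fe2O3, stoichiometry requires (3/1) × 15.28 = 45.84 mol H2; 33.12 mol is available, so H2 is limiting.
n(H2O) = (3/3) × 33.12 = 33.12 mol
V(H2O) = nRT/P = 33.12 × 0.08206 × 681.15 / 1.00 = 1851 L

1850 L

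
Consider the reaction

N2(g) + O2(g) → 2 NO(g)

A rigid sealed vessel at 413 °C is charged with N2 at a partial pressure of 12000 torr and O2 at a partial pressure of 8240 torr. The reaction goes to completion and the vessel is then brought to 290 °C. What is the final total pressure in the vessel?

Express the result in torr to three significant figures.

Because the vessel is rigid and T is held at 413 °C, work the stoichiometry in partial pressures (P_i = n_iRT/V).
P(O2) required for 12000 torr of N2 = (1/1) × 12000 = 12000 torr; available 8240 torr, so O2 is limiting.
P(N2) remaining = 12000 − (1/1) × 8240 = 3760 torr
P(gaseous products) = (2)/1 × 8240 = 16480 torr
P_total at 413 °C = 3760 + 16480 = 20240 torr
Scaling to 290 °C: P = 20240 × 563.15/686.15 = 16610 torr

16600 torr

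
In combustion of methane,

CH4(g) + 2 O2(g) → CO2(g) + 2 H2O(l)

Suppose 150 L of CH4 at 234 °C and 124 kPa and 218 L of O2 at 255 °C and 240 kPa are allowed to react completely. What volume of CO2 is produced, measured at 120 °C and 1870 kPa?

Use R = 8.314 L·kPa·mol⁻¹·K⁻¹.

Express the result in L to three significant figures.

n(CH4) = PV/RT = (124 × 150) / (8.314 × 507.15) = 4.411 mol
n(O2) = PV/RT = (240 × 218) / (8.314 × 528.15) = 11.92 mol
For 4.411 mol CH4, stoichiometry requires (2/1) × 4.411 = 8.822 mol O2; 11.92 mol is available, so CH4 is limiting.
n(CO2) = (1/1) × 4.411 = 4.411 mol
V(CO2) = nRT/P = 4.411 × 8.314 × 393.15 / 1870 = 7.710 L

7.71 L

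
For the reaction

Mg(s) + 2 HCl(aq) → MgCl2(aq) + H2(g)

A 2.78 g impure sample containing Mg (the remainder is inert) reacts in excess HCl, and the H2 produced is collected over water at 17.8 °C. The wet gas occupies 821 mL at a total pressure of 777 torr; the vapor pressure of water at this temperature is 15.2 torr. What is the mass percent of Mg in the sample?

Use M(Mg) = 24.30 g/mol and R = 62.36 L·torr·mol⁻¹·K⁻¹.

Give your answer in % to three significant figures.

P(H2) = 777 − 15.2 = 761.8 torr
n(H2) = PV/RT = (761.8 × 0.8210) / (62.36 × 290.95) = 0.03447 mol
n(Mg) = (1/1) × 0.03447 = 0.03447 mol
m(Mg) = 0.03447 × 24.30 = 0.8376 g
%Mg = 0.8376 / 2.78 × 100 = 30.13%

30.1 %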